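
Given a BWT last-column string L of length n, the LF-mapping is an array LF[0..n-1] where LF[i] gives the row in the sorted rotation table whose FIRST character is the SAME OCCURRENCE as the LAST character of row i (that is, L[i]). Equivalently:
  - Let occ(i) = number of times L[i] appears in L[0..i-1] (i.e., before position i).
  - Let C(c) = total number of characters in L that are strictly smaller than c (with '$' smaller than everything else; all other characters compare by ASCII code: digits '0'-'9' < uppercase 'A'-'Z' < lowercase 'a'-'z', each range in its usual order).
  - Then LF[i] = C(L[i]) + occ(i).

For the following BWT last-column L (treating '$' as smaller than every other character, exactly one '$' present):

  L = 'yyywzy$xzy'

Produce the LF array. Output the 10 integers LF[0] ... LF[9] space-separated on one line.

Answer: 3 4 5 1 8 6 0 2 9 7

Derivation:
Char counts: '$':1, 'w':1, 'x':1, 'y':5, 'z':2
C (first-col start): C('$')=0, C('w')=1, C('x')=2, C('y')=3, C('z')=8
L[0]='y': occ=0, LF[0]=C('y')+0=3+0=3
L[1]='y': occ=1, LF[1]=C('y')+1=3+1=4
L[2]='y': occ=2, LF[2]=C('y')+2=3+2=5
L[3]='w': occ=0, LF[3]=C('w')+0=1+0=1
L[4]='z': occ=0, LF[4]=C('z')+0=8+0=8
L[5]='y': occ=3, LF[5]=C('y')+3=3+3=6
L[6]='$': occ=0, LF[6]=C('$')+0=0+0=0
L[7]='x': occ=0, LF[7]=C('x')+0=2+0=2
L[8]='z': occ=1, LF[8]=C('z')+1=8+1=9
L[9]='y': occ=4, LF[9]=C('y')+4=3+4=7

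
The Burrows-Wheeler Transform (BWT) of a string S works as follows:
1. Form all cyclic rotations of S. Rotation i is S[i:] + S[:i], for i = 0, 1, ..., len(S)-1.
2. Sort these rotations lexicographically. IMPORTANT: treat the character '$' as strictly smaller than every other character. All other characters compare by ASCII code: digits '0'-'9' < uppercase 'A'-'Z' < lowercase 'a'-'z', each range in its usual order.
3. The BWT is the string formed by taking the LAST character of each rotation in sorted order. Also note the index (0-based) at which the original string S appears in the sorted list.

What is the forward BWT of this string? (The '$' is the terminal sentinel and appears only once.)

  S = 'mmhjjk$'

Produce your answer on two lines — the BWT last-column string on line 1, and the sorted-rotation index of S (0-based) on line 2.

Answer: kmhjjm$
6

Derivation:
All 7 rotations (rotation i = S[i:]+S[:i]):
  rot[0] = mmhjjk$
  rot[1] = mhjjk$m
  rot[2] = hjjk$mm
  rot[3] = jjk$mmh
  rot[4] = jk$mmhj
  rot[5] = k$mmhjj
  rot[6] = $mmhjjk
Sorted (with $ < everything):
  sorted[0] = $mmhjjk  (last char: 'k')
  sorted[1] = hjjk$mm  (last char: 'm')
  sorted[2] = jjk$mmh  (last char: 'h')
  sorted[3] = jk$mmhj  (last char: 'j')
  sorted[4] = k$mmhjj  (last char: 'j')
  sorted[5] = mhjjk$m  (last char: 'm')
  sorted[6] = mmhjjk$  (last char: '$')
Last column: kmhjjm$
Original string S is at sorted index 6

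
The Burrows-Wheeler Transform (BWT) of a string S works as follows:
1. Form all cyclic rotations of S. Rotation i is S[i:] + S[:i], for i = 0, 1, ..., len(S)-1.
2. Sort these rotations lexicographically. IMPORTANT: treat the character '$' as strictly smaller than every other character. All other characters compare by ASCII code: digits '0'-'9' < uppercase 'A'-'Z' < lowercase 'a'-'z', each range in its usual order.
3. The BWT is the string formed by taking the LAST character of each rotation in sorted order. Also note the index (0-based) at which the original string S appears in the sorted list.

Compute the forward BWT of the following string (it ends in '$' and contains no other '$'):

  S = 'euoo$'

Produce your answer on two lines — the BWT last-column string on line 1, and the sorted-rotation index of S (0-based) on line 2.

Answer: o$oue
1

Derivation:
All 5 rotations (rotation i = S[i:]+S[:i]):
  rot[0] = euoo$
  rot[1] = uoo$e
  rot[2] = oo$eu
  rot[3] = o$euo
  rot[4] = $euoo
Sorted (with $ < everything):
  sorted[0] = $euoo  (last char: 'o')
  sorted[1] = euoo$  (last char: '$')
  sorted[2] = o$euo  (last char: 'o')
  sorted[3] = oo$eu  (last char: 'u')
  sorted[4] = uoo$e  (last char: 'e')
Last column: o$oue
Original string S is at sorted index 1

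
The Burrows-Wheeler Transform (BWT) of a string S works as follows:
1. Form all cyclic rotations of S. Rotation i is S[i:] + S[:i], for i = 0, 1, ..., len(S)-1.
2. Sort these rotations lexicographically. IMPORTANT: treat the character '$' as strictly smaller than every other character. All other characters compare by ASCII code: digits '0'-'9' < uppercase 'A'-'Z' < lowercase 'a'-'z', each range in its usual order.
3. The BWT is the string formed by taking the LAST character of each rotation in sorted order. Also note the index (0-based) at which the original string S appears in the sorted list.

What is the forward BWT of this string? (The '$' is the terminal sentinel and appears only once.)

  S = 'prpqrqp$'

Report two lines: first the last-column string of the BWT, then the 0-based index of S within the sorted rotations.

All 8 rotations (rotation i = S[i:]+S[:i]):
  rot[0] = prpqrqp$
  rot[1] = rpqrqp$p
  rot[2] = pqrqp$pr
  rot[3] = qrqp$prp
  rot[4] = rqp$prpq
  rot[5] = qp$prpqr
  rot[6] = p$prpqrq
  rot[7] = $prpqrqp
Sorted (with $ < everything):
  sorted[0] = $prpqrqp  (last char: 'p')
  sorted[1] = p$prpqrq  (last char: 'q')
  sorted[2] = pqrqp$pr  (last char: 'r')
  sorted[3] = prpqrqp$  (last char: '$')
  sorted[4] = qp$prpqr  (last char: 'r')
  sorted[5] = qrqp$prp  (last char: 'p')
  sorted[6] = rpqrqp$p  (last char: 'p')
  sorted[7] = rqp$prpq  (last char: 'q')
Last column: pqr$rppq
Original string S is at sorted index 3

Answer: pqr$rppq
3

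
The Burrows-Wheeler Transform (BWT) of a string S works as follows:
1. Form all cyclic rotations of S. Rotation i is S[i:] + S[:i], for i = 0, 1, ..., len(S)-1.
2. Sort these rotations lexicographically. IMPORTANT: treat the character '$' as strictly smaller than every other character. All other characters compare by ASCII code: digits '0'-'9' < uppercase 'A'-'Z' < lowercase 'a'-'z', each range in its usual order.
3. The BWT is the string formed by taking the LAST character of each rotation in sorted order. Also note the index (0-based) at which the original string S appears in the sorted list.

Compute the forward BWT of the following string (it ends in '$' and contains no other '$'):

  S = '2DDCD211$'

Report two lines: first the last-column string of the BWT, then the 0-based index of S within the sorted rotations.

Answer: 112D$DCD2
4

Derivation:
All 9 rotations (rotation i = S[i:]+S[:i]):
  rot[0] = 2DDCD211$
  rot[1] = DDCD211$2
  rot[2] = DCD211$2D
  rot[3] = CD211$2DD
  rot[4] = D211$2DDC
  rot[5] = 211$2DDCD
  rot[6] = 11$2DDCD2
  rot[7] = 1$2DDCD21
  rot[8] = $2DDCD211
Sorted (with $ < everything):
  sorted[0] = $2DDCD211  (last char: '1')
  sorted[1] = 1$2DDCD21  (last char: '1')
  sorted[2] = 11$2DDCD2  (last char: '2')
  sorted[3] = 211$2DDCD  (last char: 'D')
  sorted[4] = 2DDCD211$  (last char: '$')
  sorted[5] = CD211$2DD  (last char: 'D')
  sorted[6] = D211$2DDC  (last char: 'C')
  sorted[7] = DCD211$2D  (last char: 'D')
  sorted[8] = DDCD211$2  (last char: '2')
Last column: 112D$DCD2
Original string S is at sorted index 4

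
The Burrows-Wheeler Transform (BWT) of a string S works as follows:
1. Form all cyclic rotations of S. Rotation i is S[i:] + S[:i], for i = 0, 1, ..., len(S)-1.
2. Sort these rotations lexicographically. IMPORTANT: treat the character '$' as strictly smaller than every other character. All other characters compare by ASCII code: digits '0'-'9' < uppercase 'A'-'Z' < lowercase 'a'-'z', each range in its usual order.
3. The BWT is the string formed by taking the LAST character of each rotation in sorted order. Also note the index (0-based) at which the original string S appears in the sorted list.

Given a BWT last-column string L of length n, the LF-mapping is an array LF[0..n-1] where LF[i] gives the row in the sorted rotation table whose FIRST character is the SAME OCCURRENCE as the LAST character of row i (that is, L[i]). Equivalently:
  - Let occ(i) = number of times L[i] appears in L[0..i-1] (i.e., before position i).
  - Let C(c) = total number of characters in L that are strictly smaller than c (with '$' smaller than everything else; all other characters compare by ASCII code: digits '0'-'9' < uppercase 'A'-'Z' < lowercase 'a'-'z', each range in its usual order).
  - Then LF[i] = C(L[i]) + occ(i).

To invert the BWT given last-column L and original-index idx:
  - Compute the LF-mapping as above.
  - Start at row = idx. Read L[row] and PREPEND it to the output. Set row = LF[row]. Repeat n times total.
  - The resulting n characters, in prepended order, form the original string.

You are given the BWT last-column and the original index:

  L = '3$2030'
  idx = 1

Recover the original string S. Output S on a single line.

Answer: 02033$

Derivation:
LF mapping: 4 0 3 1 5 2
Walk LF starting at row 1, prepending L[row]:
  step 1: row=1, L[1]='$', prepend. Next row=LF[1]=0
  step 2: row=0, L[0]='3', prepend. Next row=LF[0]=4
  step 3: row=4, L[4]='3', prepend. Next row=LF[4]=5
  step 4: row=5, L[5]='0', prepend. Next row=LF[5]=2
  step 5: row=2, L[2]='2', prepend. Next row=LF[2]=3
  step 6: row=3, L[3]='0', prepend. Next row=LF[3]=1
Reversed output: 02033$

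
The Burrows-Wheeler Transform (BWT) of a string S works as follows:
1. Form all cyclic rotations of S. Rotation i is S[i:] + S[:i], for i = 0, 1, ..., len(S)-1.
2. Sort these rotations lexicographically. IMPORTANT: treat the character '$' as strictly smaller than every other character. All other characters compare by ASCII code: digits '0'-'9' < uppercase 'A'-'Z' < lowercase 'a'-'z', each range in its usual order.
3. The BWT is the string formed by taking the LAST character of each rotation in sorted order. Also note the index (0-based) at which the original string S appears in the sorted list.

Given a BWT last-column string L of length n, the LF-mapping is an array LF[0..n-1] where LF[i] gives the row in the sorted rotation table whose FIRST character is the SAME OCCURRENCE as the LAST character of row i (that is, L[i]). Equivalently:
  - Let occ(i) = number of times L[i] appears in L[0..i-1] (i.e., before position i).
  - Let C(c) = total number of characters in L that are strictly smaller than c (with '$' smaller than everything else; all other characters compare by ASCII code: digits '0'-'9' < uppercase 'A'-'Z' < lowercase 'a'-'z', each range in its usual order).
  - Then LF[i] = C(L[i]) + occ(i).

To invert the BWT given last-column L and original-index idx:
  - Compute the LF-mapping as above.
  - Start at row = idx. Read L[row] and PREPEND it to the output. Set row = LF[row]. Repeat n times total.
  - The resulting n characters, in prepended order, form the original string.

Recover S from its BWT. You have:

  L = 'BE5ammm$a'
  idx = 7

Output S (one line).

LF mapping: 2 3 1 4 6 7 8 0 5
Walk LF starting at row 7, prepending L[row]:
  step 1: row=7, L[7]='$', prepend. Next row=LF[7]=0
  step 2: row=0, L[0]='B', prepend. Next row=LF[0]=2
  step 3: row=2, L[2]='5', prepend. Next row=LF[2]=1
  step 4: row=1, L[1]='E', prepend. Next row=LF[1]=3
  step 5: row=3, L[3]='a', prepend. Next row=LF[3]=4
  step 6: row=4, L[4]='m', prepend. Next row=LF[4]=6
  step 7: row=6, L[6]='m', prepend. Next row=LF[6]=8
  step 8: row=8, L[8]='a', prepend. Next row=LF[8]=5
  step 9: row=5, L[5]='m', prepend. Next row=LF[5]=7
Reversed output: mammaE5B$

Answer: mammaE5B$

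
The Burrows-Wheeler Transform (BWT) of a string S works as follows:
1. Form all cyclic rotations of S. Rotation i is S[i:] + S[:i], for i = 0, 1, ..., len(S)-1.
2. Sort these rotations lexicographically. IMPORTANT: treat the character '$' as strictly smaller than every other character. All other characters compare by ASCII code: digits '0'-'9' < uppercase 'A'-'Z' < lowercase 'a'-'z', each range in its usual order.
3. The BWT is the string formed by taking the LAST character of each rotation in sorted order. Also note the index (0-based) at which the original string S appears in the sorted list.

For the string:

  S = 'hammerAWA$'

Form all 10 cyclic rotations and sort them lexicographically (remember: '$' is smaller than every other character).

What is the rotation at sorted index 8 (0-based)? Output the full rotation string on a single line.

All 10 rotations (rotation i = S[i:]+S[:i]):
  rot[0] = hammerAWA$
  rot[1] = ammerAWA$h
  rot[2] = mmerAWA$ha
  rot[3] = merAWA$ham
  rot[4] = erAWA$hamm
  rot[5] = rAWA$hamme
  rot[6] = AWA$hammer
  rot[7] = WA$hammerA
  rot[8] = A$hammerAW
  rot[9] = $hammerAWA
Sorted (with $ < everything):
  sorted[0] = $hammerAWA
  sorted[1] = A$hammerAW
  sorted[2] = AWA$hammer
  sorted[3] = WA$hammerA
  sorted[4] = ammerAWA$h
  sorted[5] = erAWA$hamm
  sorted[6] = hammerAWA$
  sorted[7] = merAWA$ham
  sorted[8] = mmerAWA$ha
  sorted[9] = rAWA$hamme
sorted[8] = mmerAWA$ha

Answer: mmerAWA$ha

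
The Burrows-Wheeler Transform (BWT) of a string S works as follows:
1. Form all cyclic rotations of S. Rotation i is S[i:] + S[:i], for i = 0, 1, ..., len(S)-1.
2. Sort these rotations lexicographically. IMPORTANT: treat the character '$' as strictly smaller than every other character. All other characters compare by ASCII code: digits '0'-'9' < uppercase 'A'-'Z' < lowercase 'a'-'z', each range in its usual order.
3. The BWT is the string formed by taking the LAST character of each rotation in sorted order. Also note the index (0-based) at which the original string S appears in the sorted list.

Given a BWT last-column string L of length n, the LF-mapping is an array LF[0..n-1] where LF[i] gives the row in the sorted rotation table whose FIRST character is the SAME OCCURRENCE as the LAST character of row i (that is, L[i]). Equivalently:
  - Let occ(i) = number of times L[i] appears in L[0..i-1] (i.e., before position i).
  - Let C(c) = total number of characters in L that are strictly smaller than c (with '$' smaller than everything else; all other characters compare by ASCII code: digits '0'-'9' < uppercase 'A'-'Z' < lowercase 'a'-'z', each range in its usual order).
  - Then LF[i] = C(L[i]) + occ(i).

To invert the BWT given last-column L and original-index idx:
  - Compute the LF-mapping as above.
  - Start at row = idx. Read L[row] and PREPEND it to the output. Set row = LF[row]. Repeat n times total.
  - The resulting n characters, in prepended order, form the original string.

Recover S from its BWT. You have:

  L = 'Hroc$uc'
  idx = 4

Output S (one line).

LF mapping: 1 5 4 2 0 6 3
Walk LF starting at row 4, prepending L[row]:
  step 1: row=4, L[4]='$', prepend. Next row=LF[4]=0
  step 2: row=0, L[0]='H', prepend. Next row=LF[0]=1
  step 3: row=1, L[1]='r', prepend. Next row=LF[1]=5
  step 4: row=5, L[5]='u', prepend. Next row=LF[5]=6
  step 5: row=6, L[6]='c', prepend. Next row=LF[6]=3
  step 6: row=3, L[3]='c', prepend. Next row=LF[3]=2
  step 7: row=2, L[2]='o', prepend. Next row=LF[2]=4
Reversed output: occurH$

Answer: occurH$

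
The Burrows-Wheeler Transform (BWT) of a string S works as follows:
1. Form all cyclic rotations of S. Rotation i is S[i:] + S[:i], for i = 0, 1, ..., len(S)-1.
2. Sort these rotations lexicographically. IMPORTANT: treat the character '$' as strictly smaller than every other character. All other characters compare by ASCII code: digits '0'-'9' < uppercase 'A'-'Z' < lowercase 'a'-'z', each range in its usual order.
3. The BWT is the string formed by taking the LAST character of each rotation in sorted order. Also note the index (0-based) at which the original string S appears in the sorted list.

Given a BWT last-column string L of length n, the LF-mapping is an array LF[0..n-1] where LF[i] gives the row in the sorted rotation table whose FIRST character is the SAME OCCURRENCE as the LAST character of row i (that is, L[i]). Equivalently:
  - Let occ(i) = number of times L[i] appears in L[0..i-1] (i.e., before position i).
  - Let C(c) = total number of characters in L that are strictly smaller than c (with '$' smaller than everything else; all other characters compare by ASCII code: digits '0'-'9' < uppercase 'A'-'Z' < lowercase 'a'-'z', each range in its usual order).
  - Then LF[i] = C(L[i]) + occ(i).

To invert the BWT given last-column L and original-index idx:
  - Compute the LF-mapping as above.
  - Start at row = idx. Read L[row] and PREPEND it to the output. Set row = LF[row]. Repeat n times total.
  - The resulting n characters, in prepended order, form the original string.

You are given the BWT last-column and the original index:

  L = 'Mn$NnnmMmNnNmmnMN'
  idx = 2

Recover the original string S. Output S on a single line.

LF mapping: 1 12 0 4 13 14 8 2 9 5 15 6 10 11 16 3 7
Walk LF starting at row 2, prepending L[row]:
  step 1: row=2, L[2]='$', prepend. Next row=LF[2]=0
  step 2: row=0, L[0]='M', prepend. Next row=LF[0]=1
  step 3: row=1, L[1]='n', prepend. Next row=LF[1]=12
  step 4: row=12, L[12]='m', prepend. Next row=LF[12]=10
  step 5: row=10, L[10]='n', prepend. Next row=LF[10]=15
  step 6: row=15, L[15]='M', prepend. Next row=LF[15]=3
  step 7: row=3, L[3]='N', prepend. Next row=LF[3]=4
  step 8: row=4, L[4]='n', prepend. Next row=LF[4]=13
  step 9: row=13, L[13]='m', prepend. Next row=LF[13]=11
  step 10: row=11, L[11]='N', prepend. Next row=LF[11]=6
  step 11: row=6, L[6]='m', prepend. Next row=LF[6]=8
  step 12: row=8, L[8]='m', prepend. Next row=LF[8]=9
  step 13: row=9, L[9]='N', prepend. Next row=LF[9]=5
  step 14: row=5, L[5]='n', prepend. Next row=LF[5]=14
  step 15: row=14, L[14]='n', prepend. Next row=LF[14]=16
  step 16: row=16, L[16]='N', prepend. Next row=LF[16]=7
  step 17: row=7, L[7]='M', prepend. Next row=LF[7]=2
Reversed output: MNnnNmmNmnNMnmnM$

Answer: MNnnNmmNmnNMnmnM$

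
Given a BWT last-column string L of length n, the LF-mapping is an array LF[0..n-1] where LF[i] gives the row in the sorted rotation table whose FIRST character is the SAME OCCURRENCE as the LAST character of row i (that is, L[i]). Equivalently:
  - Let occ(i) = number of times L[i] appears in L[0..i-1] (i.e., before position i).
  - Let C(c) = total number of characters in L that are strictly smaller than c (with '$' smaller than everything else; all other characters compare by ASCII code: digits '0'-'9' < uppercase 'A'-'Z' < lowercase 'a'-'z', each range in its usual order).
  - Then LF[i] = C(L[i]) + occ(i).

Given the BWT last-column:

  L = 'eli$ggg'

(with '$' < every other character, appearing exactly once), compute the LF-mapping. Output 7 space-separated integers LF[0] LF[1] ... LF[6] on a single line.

Answer: 1 6 5 0 2 3 4

Derivation:
Char counts: '$':1, 'e':1, 'g':3, 'i':1, 'l':1
C (first-col start): C('$')=0, C('e')=1, C('g')=2, C('i')=5, C('l')=6
L[0]='e': occ=0, LF[0]=C('e')+0=1+0=1
L[1]='l': occ=0, LF[1]=C('l')+0=6+0=6
L[2]='i': occ=0, LF[2]=C('i')+0=5+0=5
L[3]='$': occ=0, LF[3]=C('$')+0=0+0=0
L[4]='g': occ=0, LF[4]=C('g')+0=2+0=2
L[5]='g': occ=1, LF[5]=C('g')+1=2+1=3
L[6]='g': occ=2, LF[6]=C('g')+2=2+2=4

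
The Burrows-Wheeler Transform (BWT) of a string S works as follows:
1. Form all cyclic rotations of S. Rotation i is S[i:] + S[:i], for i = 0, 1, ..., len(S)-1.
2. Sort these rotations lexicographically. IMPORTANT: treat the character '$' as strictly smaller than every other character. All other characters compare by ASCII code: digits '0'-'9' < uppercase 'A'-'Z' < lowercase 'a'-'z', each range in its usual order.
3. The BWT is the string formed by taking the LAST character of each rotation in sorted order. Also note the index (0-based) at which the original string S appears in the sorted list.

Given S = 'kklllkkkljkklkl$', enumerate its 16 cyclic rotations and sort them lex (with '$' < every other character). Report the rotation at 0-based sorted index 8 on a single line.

Answer: klkl$kklllkkkljk

Derivation:
All 16 rotations (rotation i = S[i:]+S[:i]):
  rot[0] = kklllkkkljkklkl$
  rot[1] = klllkkkljkklkl$k
  rot[2] = lllkkkljkklkl$kk
  rot[3] = llkkkljkklkl$kkl
  rot[4] = lkkkljkklkl$kkll
  rot[5] = kkkljkklkl$kklll
  rot[6] = kkljkklkl$kklllk
  rot[7] = kljkklkl$kklllkk
  rot[8] = ljkklkl$kklllkkk
  rot[9] = jkklkl$kklllkkkl
  rot[10] = kklkl$kklllkkklj
  rot[11] = klkl$kklllkkkljk
  rot[12] = lkl$kklllkkkljkk
  rot[13] = kl$kklllkkkljkkl
  rot[14] = l$kklllkkkljkklk
  rot[15] = $kklllkkkljkklkl
Sorted (with $ < everything):
  sorted[0] = $kklllkkkljkklkl
  sorted[1] = jkklkl$kklllkkkl
  sorted[2] = kkkljkklkl$kklll
  sorted[3] = kkljkklkl$kklllk
  sorted[4] = kklkl$kklllkkklj
  sorted[5] = kklllkkkljkklkl$
  sorted[6] = kl$kklllkkkljkkl
  sorted[7] = kljkklkl$kklllkk
  sorted[8] = klkl$kklllkkkljk
  sorted[9] = klllkkkljkklkl$k
  sorted[10] = l$kklllkkkljkklk
  sorted[11] = ljkklkl$kklllkkk
  sorted[12] = lkkkljkklkl$kkll
  sorted[13] = lkl$kklllkkkljkk
  sorted[14] = llkkkljkklkl$kkl
  sorted[15] = lllkkkljkklkl$kk
sorted[8] = klkl$kklllkkkljk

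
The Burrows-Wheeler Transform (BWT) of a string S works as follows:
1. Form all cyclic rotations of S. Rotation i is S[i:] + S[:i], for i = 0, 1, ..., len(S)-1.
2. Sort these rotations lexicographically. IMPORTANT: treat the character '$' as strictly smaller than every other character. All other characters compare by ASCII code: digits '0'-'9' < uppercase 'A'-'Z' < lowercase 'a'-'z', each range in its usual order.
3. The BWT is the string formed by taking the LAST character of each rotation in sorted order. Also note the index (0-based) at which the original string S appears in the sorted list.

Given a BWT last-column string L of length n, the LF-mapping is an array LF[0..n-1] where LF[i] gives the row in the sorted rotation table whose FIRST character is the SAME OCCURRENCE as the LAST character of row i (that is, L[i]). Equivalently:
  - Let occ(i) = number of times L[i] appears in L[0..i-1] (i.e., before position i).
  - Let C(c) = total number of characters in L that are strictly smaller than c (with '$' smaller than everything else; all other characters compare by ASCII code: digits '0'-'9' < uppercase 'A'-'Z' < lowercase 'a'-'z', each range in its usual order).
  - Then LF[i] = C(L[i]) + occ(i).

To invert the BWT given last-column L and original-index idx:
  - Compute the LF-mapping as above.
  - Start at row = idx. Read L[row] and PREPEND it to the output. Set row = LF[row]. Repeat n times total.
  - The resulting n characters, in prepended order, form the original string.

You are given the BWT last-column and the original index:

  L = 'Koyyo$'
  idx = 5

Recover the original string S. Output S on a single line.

Answer: yoyoK$

Derivation:
LF mapping: 1 2 4 5 3 0
Walk LF starting at row 5, prepending L[row]:
  step 1: row=5, L[5]='$', prepend. Next row=LF[5]=0
  step 2: row=0, L[0]='K', prepend. Next row=LF[0]=1
  step 3: row=1, L[1]='o', prepend. Next row=LF[1]=2
  step 4: row=2, L[2]='y', prepend. Next row=LF[2]=4
  step 5: row=4, L[4]='o', prepend. Next row=LF[4]=3
  step 6: row=3, L[3]='y', prepend. Next row=LF[3]=5
Reversed output: yoyoK$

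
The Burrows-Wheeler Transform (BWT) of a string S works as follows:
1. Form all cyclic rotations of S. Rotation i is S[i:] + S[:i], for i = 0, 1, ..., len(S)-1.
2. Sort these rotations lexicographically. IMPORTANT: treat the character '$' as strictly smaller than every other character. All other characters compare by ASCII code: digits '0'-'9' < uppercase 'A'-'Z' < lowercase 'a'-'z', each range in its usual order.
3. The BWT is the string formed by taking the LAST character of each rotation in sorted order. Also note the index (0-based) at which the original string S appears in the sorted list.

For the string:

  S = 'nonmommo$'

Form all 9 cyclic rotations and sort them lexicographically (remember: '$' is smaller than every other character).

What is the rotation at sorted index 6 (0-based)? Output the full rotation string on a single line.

All 9 rotations (rotation i = S[i:]+S[:i]):
  rot[0] = nonmommo$
  rot[1] = onmommo$n
  rot[2] = nmommo$no
  rot[3] = mommo$non
  rot[4] = ommo$nonm
  rot[5] = mmo$nonmo
  rot[6] = mo$nonmom
  rot[7] = o$nonmomm
  rot[8] = $nonmommo
Sorted (with $ < everything):
  sorted[0] = $nonmommo
  sorted[1] = mmo$nonmo
  sorted[2] = mo$nonmom
  sorted[3] = mommo$non
  sorted[4] = nmommo$no
  sorted[5] = nonmommo$
  sorted[6] = o$nonmomm
  sorted[7] = ommo$nonm
  sorted[8] = onmommo$n
sorted[6] = o$nonmomm

Answer: o$nonmomm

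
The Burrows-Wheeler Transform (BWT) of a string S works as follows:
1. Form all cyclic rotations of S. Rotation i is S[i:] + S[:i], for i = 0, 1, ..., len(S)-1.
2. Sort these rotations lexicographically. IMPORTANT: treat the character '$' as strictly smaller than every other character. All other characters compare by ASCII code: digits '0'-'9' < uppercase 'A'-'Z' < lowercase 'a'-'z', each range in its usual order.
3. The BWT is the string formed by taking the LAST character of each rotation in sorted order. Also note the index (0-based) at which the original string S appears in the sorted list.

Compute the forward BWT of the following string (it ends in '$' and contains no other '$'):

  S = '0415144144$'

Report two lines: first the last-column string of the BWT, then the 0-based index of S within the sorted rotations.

All 11 rotations (rotation i = S[i:]+S[:i]):
  rot[0] = 0415144144$
  rot[1] = 415144144$0
  rot[2] = 15144144$04
  rot[3] = 5144144$041
  rot[4] = 144144$0415
  rot[5] = 44144$04151
  rot[6] = 4144$041514
  rot[7] = 144$0415144
  rot[8] = 44$04151441
  rot[9] = 4$041514414
  rot[10] = $0415144144
Sorted (with $ < everything):
  sorted[0] = $0415144144  (last char: '4')
  sorted[1] = 0415144144$  (last char: '$')
  sorted[2] = 144$0415144  (last char: '4')
  sorted[3] = 144144$0415  (last char: '5')
  sorted[4] = 15144144$04  (last char: '4')
  sorted[5] = 4$041514414  (last char: '4')
  sorted[6] = 4144$041514  (last char: '4')
  sorted[7] = 415144144$0  (last char: '0')
  sorted[8] = 44$04151441  (last char: '1')
  sorted[9] = 44144$04151  (last char: '1')
  sorted[10] = 5144144$041  (last char: '1')
Last column: 4$454440111
Original string S is at sorted index 1

Answer: 4$454440111
1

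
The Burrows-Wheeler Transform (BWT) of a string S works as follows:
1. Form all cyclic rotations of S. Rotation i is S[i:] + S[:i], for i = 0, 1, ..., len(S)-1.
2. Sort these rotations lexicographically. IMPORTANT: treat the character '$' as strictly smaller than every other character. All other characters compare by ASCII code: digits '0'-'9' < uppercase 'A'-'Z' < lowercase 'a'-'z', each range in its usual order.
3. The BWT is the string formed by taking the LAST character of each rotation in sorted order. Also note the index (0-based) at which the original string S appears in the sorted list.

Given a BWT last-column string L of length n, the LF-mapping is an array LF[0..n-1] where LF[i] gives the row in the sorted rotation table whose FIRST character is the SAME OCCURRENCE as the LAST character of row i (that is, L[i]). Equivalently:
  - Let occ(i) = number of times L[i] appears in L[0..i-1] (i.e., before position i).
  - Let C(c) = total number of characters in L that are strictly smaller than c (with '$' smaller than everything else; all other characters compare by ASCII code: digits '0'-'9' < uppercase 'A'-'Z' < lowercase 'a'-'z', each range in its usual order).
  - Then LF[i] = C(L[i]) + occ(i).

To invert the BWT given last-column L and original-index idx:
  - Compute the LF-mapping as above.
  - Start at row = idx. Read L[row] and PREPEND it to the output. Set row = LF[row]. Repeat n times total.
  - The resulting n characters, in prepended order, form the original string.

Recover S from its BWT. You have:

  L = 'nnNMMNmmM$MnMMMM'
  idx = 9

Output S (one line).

LF mapping: 13 14 9 1 2 10 11 12 3 0 4 15 5 6 7 8
Walk LF starting at row 9, prepending L[row]:
  step 1: row=9, L[9]='$', prepend. Next row=LF[9]=0
  step 2: row=0, L[0]='n', prepend. Next row=LF[0]=13
  step 3: row=13, L[13]='M', prepend. Next row=LF[13]=6
  step 4: row=6, L[6]='m', prepend. Next row=LF[6]=11
  step 5: row=11, L[11]='n', prepend. Next row=LF[11]=15
  step 6: row=15, L[15]='M', prepend. Next row=LF[15]=8
  step 7: row=8, L[8]='M', prepend. Next row=LF[8]=3
  step 8: row=3, L[3]='M', prepend. Next row=LF[3]=1
  step 9: row=1, L[1]='n', prepend. Next row=LF[1]=14
  step 10: row=14, L[14]='M', prepend. Next row=LF[14]=7
  step 11: row=7, L[7]='m', prepend. Next row=LF[7]=12
  step 12: row=12, L[12]='M', prepend. Next row=LF[12]=5
  step 13: row=5, L[5]='N', prepend. Next row=LF[5]=10
  step 14: row=10, L[10]='M', prepend. Next row=LF[10]=4
  step 15: row=4, L[4]='M', prepend. Next row=LF[4]=2
  step 16: row=2, L[2]='N', prepend. Next row=LF[2]=9
Reversed output: NMMNMmMnMMMnmMn$

Answer: NMMNMmMnMMMnmMn$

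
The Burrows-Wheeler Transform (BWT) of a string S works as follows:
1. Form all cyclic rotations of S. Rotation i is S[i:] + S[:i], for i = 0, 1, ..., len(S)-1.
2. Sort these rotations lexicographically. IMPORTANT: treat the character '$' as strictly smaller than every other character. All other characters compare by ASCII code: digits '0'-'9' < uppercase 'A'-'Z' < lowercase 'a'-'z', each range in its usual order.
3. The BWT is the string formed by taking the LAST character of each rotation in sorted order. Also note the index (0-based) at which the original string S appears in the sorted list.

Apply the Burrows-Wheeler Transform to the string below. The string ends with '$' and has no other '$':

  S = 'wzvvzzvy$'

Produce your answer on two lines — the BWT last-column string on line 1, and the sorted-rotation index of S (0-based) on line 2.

Answer: yzzv$vwzv
4

Derivation:
All 9 rotations (rotation i = S[i:]+S[:i]):
  rot[0] = wzvvzzvy$
  rot[1] = zvvzzvy$w
  rot[2] = vvzzvy$wz
  rot[3] = vzzvy$wzv
  rot[4] = zzvy$wzvv
  rot[5] = zvy$wzvvz
  rot[6] = vy$wzvvzz
  rot[7] = y$wzvvzzv
  rot[8] = $wzvvzzvy
Sorted (with $ < everything):
  sorted[0] = $wzvvzzvy  (last char: 'y')
  sorted[1] = vvzzvy$wz  (last char: 'z')
  sorted[2] = vy$wzvvzz  (last char: 'z')
  sorted[3] = vzzvy$wzv  (last char: 'v')
  sorted[4] = wzvvzzvy$  (last char: '$')
  sorted[5] = y$wzvvzzv  (last char: 'v')
  sorted[6] = zvvzzvy$w  (last char: 'w')
  sorted[7] = zvy$wzvvz  (last char: 'z')
  sorted[8] = zzvy$wzvv  (last char: 'v')
Last column: yzzv$vwzv
Original string S is at sorted index 4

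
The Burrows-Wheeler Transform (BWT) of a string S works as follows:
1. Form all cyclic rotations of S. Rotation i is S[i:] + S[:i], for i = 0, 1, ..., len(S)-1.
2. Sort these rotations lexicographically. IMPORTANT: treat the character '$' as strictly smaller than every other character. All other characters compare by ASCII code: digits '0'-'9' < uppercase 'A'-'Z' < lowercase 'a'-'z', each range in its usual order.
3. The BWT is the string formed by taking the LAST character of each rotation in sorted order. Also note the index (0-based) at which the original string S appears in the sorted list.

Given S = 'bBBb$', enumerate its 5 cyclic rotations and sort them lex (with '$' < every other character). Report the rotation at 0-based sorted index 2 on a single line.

All 5 rotations (rotation i = S[i:]+S[:i]):
  rot[0] = bBBb$
  rot[1] = BBb$b
  rot[2] = Bb$bB
  rot[3] = b$bBB
  rot[4] = $bBBb
Sorted (with $ < everything):
  sorted[0] = $bBBb
  sorted[1] = BBb$b
  sorted[2] = Bb$bB
  sorted[3] = b$bBB
  sorted[4] = bBBb$
sorted[2] = Bb$bB

Answer: Bb$bB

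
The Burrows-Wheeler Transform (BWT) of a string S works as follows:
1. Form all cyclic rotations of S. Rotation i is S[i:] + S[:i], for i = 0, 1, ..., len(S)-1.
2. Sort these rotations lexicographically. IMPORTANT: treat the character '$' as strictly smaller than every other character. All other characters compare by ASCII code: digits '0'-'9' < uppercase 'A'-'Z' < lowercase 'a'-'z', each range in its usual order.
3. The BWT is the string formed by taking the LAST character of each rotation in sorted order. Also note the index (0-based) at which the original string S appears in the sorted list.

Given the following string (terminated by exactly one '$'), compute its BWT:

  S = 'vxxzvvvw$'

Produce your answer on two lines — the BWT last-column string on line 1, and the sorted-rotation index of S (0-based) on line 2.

All 9 rotations (rotation i = S[i:]+S[:i]):
  rot[0] = vxxzvvvw$
  rot[1] = xxzvvvw$v
  rot[2] = xzvvvw$vx
  rot[3] = zvvvw$vxx
  rot[4] = vvvw$vxxz
  rot[5] = vvw$vxxzv
  rot[6] = vw$vxxzvv
  rot[7] = w$vxxzvvv
  rot[8] = $vxxzvvvw
Sorted (with $ < everything):
  sorted[0] = $vxxzvvvw  (last char: 'w')
  sorted[1] = vvvw$vxxz  (last char: 'z')
  sorted[2] = vvw$vxxzv  (last char: 'v')
  sorted[3] = vw$vxxzvv  (last char: 'v')
  sorted[4] = vxxzvvvw$  (last char: '$')
  sorted[5] = w$vxxzvvv  (last char: 'v')
  sorted[6] = xxzvvvw$v  (last char: 'v')
  sorted[7] = xzvvvw$vx  (last char: 'x')
  sorted[8] = zvvvw$vxx  (last char: 'x')
Last column: wzvv$vvxx
Original string S is at sorted index 4

Answer: wzvv$vvxx
4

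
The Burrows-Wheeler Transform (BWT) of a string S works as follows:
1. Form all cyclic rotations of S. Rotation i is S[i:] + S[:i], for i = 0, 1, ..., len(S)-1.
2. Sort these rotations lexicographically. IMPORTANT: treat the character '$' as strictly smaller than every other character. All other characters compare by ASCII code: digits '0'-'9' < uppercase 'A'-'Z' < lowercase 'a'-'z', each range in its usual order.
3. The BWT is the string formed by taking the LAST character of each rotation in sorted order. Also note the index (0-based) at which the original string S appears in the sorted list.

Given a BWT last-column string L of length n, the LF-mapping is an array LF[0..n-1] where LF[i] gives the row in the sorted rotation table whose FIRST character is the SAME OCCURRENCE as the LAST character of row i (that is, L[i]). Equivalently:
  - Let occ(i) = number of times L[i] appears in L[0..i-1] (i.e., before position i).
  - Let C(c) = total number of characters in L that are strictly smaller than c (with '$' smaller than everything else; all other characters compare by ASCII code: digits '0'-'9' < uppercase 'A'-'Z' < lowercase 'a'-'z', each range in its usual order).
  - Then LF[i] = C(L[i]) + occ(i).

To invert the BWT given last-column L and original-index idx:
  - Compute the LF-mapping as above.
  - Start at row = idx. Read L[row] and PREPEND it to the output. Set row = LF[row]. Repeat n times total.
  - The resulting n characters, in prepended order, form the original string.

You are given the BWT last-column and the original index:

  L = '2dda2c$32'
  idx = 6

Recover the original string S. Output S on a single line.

LF mapping: 1 7 8 5 2 6 0 4 3
Walk LF starting at row 6, prepending L[row]:
  step 1: row=6, L[6]='$', prepend. Next row=LF[6]=0
  step 2: row=0, L[0]='2', prepend. Next row=LF[0]=1
  step 3: row=1, L[1]='d', prepend. Next row=LF[1]=7
  step 4: row=7, L[7]='3', prepend. Next row=LF[7]=4
  step 5: row=4, L[4]='2', prepend. Next row=LF[4]=2
  step 6: row=2, L[2]='d', prepend. Next row=LF[2]=8
  step 7: row=8, L[8]='2', prepend. Next row=LF[8]=3
  step 8: row=3, L[3]='a', prepend. Next row=LF[3]=5
  step 9: row=5, L[5]='c', prepend. Next row=LF[5]=6
Reversed output: ca2d23d2$

Answer: ca2d23d2$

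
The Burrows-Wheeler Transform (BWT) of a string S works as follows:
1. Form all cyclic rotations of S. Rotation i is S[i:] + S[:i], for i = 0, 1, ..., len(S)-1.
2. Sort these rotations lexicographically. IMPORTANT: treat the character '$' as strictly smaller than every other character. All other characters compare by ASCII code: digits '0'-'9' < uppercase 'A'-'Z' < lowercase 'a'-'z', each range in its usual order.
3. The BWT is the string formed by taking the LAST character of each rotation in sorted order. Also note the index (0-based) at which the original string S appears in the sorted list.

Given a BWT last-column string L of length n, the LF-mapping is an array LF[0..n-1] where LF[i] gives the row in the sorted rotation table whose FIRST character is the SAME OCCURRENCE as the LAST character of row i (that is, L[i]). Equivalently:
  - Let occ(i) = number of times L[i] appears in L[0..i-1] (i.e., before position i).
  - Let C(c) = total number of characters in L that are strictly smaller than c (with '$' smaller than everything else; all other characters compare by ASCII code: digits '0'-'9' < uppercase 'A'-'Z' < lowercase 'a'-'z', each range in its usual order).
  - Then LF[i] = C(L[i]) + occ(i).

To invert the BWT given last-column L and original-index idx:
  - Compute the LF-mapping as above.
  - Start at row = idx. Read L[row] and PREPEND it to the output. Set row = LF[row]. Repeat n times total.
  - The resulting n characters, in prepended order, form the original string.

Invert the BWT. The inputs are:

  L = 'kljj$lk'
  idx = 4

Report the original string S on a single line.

LF mapping: 3 5 1 2 0 6 4
Walk LF starting at row 4, prepending L[row]:
  step 1: row=4, L[4]='$', prepend. Next row=LF[4]=0
  step 2: row=0, L[0]='k', prepend. Next row=LF[0]=3
  step 3: row=3, L[3]='j', prepend. Next row=LF[3]=2
  step 4: row=2, L[2]='j', prepend. Next row=LF[2]=1
  step 5: row=1, L[1]='l', prepend. Next row=LF[1]=5
  step 6: row=5, L[5]='l', prepend. Next row=LF[5]=6
  step 7: row=6, L[6]='k', prepend. Next row=LF[6]=4
Reversed output: klljjk$

Answer: klljjk$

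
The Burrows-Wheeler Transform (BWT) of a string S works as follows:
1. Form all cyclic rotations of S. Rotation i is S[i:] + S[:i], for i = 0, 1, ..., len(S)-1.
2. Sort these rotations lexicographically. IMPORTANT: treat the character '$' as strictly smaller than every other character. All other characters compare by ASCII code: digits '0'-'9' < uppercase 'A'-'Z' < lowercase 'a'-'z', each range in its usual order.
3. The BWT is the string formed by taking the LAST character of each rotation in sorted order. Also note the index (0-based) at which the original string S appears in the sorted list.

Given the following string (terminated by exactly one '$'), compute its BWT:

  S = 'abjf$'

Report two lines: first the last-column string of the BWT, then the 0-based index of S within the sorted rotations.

Answer: f$ajb
1

Derivation:
All 5 rotations (rotation i = S[i:]+S[:i]):
  rot[0] = abjf$
  rot[1] = bjf$a
  rot[2] = jf$ab
  rot[3] = f$abj
  rot[4] = $abjf
Sorted (with $ < everything):
  sorted[0] = $abjf  (last char: 'f')
  sorted[1] = abjf$  (last char: '$')
  sorted[2] = bjf$a  (last char: 'a')
  sorted[3] = f$abj  (last char: 'j')
  sorted[4] = jf$ab  (last char: 'b')
Last column: f$ajb
Original string S is at sorted index 1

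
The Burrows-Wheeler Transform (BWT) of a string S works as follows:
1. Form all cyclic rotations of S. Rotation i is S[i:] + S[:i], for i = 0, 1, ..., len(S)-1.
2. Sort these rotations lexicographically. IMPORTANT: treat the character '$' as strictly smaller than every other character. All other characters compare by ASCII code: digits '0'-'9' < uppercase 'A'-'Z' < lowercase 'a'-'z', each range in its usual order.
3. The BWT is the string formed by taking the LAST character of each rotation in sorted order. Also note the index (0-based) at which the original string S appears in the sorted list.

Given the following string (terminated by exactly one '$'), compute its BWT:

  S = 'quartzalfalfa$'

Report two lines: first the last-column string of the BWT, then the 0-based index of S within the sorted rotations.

All 14 rotations (rotation i = S[i:]+S[:i]):
  rot[0] = quartzalfalfa$
  rot[1] = uartzalfalfa$q
  rot[2] = artzalfalfa$qu
  rot[3] = rtzalfalfa$qua
  rot[4] = tzalfalfa$quar
  rot[5] = zalfalfa$quart
  rot[6] = alfalfa$quartz
  rot[7] = lfalfa$quartza
  rot[8] = falfa$quartzal
  rot[9] = alfa$quartzalf
  rot[10] = lfa$quartzalfa
  rot[11] = fa$quartzalfal
  rot[12] = a$quartzalfalf
  rot[13] = $quartzalfalfa
Sorted (with $ < everything):
  sorted[0] = $quartzalfalfa  (last char: 'a')
  sorted[1] = a$quartzalfalf  (last char: 'f')
  sorted[2] = alfa$quartzalf  (last char: 'f')
  sorted[3] = alfalfa$quartz  (last char: 'z')
  sorted[4] = artzalfalfa$qu  (last char: 'u')
  sorted[5] = fa$quartzalfal  (last char: 'l')
  sorted[6] = falfa$quartzal  (last char: 'l')
  sorted[7] = lfa$quartzalfa  (last char: 'a')
  sorted[8] = lfalfa$quartza  (last char: 'a')
  sorted[9] = quartzalfalfa$  (last char: '$')
  sorted[10] = rtzalfalfa$qua  (last char: 'a')
  sorted[11] = tzalfalfa$quar  (last char: 'r')
  sorted[12] = uartzalfalfa$q  (last char: 'q')
  sorted[13] = zalfalfa$quart  (last char: 't')
Last column: affzullaa$arqt
Original string S is at sorted index 9

Answer: affzullaa$arqt
9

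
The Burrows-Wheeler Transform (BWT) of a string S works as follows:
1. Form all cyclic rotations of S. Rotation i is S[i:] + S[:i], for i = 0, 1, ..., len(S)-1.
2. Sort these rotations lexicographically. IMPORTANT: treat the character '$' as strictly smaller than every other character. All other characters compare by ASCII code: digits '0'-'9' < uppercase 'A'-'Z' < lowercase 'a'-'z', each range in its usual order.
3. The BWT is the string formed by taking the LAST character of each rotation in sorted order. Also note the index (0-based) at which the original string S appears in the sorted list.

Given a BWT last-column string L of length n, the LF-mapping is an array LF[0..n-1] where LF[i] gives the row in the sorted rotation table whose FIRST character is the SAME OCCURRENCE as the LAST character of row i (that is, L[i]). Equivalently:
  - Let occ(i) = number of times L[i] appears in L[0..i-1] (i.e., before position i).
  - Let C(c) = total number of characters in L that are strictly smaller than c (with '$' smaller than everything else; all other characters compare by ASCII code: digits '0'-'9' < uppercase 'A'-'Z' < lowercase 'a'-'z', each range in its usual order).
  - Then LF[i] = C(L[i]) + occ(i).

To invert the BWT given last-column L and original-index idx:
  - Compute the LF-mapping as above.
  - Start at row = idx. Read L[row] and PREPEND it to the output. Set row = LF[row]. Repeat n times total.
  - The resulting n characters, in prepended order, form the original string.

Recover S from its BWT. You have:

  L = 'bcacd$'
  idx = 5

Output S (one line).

Answer: dccab$

Derivation:
LF mapping: 2 3 1 4 5 0
Walk LF starting at row 5, prepending L[row]:
  step 1: row=5, L[5]='$', prepend. Next row=LF[5]=0
  step 2: row=0, L[0]='b', prepend. Next row=LF[0]=2
  step 3: row=2, L[2]='a', prepend. Next row=LF[2]=1
  step 4: row=1, L[1]='c', prepend. Next row=LF[1]=3
  step 5: row=3, L[3]='c', prepend. Next row=LF[3]=4
  step 6: row=4, L[4]='d', prepend. Next row=LF[4]=5
Reversed output: dccab$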